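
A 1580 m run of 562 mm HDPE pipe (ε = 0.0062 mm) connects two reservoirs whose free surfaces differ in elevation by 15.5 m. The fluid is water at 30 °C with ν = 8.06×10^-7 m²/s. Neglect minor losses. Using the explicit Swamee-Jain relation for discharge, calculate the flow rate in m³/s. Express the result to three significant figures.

Swamee-Jain (Type II): Q = -0.965·√(gD⁵h_f/L)·ln[ε/(3.7D) + √(3.17ν²L/(gD³h_f))]
√(gD⁵h_f/L) = √(9.81·0.562⁵·15.5/1580) = 0.07345
ε/(3.7D) = 2.98×10^-6; √(3.17ν²L/(gD³h_f)) = 1.10×10^-5
Q = -0.965·0.07345·ln(1.396×10^-5) = 0.7924 m³/s
Check: V = 3.19 m/s, Re = 2.23×10^6, f = 0.01062, h_f = 15.5 m ≈ 15.5 m ✓

Q ≈ 0.792 m³/s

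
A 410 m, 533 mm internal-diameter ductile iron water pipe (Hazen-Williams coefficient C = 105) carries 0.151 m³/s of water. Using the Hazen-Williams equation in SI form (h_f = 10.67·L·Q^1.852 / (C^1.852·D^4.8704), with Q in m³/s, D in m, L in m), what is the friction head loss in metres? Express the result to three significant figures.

h_f ≈ 0.511 m

h_f = 10.67·410·0.151^1.852 / (105^1.852·0.533^4.8704) = 0.5106 m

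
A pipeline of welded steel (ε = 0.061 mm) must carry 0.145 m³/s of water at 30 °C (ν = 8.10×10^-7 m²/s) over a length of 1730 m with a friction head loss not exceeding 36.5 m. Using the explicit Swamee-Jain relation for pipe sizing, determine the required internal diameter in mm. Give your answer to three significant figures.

D ≈ 266 mm

Swamee-Jain (Type III): D = 0.66·[ε^1.25·(LQ²/(gh_f))^4.75 + ν·Q^9.4·(L/(gh_f))^5.2]^0.04
LQ²/(gh_f) = 0.1016; L/(gh_f) = 4.832
Term 1 = ε^1.25·(…)^4.75 = 1.03×10^-10; Term 2 = ν·Q^9.4·(…)^5.2 = 3.82×10^-11
D = 0.66·(1.03×10^-10 + 3.82×10^-11)^0.04 = 0.2664 m = 266 mm
Check: V = 2.60 m/s, Re = 8.55×10^5, f = 0.01521, h_f = 34.0 m ≈ 36.5 m ✓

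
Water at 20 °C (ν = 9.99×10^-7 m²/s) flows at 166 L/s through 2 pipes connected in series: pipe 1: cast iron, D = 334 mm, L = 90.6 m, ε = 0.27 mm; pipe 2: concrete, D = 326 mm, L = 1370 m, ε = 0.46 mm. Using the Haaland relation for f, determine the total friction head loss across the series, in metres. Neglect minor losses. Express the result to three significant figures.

H ≈ 19.4 m

Pipe 1: V = 1.895 m/s, Re = 6.33×10^5, ε/D = 8.08×10^-4, f = 0.01918, h_1 = f(L/D)V²/2g = 0.9518 m
Pipe 2: V = 1.989 m/s, Re = 6.49×10^5, ε/D = 0.00141, f = 0.02175, h_2 = f(L/D)V²/2g = 18.43 m
Series → Q common, losses add: H = Σh = 19.38 m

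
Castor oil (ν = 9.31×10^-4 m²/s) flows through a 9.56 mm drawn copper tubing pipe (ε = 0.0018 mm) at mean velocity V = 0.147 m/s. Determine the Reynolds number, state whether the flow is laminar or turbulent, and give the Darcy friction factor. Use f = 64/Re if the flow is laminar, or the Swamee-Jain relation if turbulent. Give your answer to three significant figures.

Re ≈ 1.51; laminar; f = 64/Re ≈ 42.4

Re = VD/ν = 0.1470·0.00956/9.31×10^-4 = 1.51
Re < 2300 → laminar → f = 64/Re = 42.40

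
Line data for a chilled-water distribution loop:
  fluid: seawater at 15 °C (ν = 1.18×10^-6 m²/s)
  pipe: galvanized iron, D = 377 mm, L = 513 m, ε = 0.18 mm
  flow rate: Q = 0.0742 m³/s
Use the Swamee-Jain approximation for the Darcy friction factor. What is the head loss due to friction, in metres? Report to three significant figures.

V = 4Q/(πD²) = 4·0.0742/(π·0.377²) = 0.6647 m/s
Re = VD/ν = 0.6647·0.377/1.18×10^-6 = 2.12×10^5 → turbulent
ε/D = 0.18/377 = 4.77×10^-4
Swamee-Jain: f = 0.01871
h_f = f(L/D)V²/(2g) = 0.01871·(513/0.377)·0.6647²/(2·9.81) = 0.5734 m

h_f ≈ 0.573 m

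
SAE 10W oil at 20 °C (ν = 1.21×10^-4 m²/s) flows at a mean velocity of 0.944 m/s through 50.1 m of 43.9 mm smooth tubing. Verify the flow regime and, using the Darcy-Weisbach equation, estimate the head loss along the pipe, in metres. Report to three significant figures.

h_f ≈ 9.69 m

Re = VD/ν = 0.944·0.04390/1.21×10^-4 = 342 → laminar (Re < 2300)
f = 64/Re = 0.1869
h_f = f(L/D)V²/(2g) = 0.1869·(50.1/0.04390)·0.944²/(2·9.81) = 9.686 m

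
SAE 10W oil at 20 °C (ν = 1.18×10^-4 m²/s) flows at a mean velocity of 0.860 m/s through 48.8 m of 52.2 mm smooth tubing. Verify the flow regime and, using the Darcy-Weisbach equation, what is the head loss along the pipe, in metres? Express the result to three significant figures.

h_f ≈ 5.93 m

Re = VD/ν = 0.860·0.05220/1.18×10^-4 = 380 → laminar (Re < 2300)
f = 64/Re = 0.1682
h_f = f(L/D)V²/(2g) = 0.1682·(48.8/0.05220)·0.860²/(2·9.81) = 5.928 m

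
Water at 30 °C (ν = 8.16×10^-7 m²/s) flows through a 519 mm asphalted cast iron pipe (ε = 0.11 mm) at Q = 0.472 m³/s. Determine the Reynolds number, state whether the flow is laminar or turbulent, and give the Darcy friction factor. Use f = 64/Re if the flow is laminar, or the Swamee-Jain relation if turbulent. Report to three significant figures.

Re ≈ 1.42×10^6; turbulent; f ≈ 0.0146

V = 4Q/(πD²) = 2.231 m/s
Re = VD/ν = 2.231·0.519/8.16×10^-7 = 1.42×10^6
Re > 4000 → turbulent; ε/D = 2.12×10^-4
Swamee-Jain: f = 0.01465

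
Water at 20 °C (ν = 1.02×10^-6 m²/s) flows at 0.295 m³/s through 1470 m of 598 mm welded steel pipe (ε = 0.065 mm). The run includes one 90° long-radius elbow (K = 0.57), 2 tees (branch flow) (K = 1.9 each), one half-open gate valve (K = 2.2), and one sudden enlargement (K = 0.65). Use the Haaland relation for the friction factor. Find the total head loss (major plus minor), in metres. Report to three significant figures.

V = 4Q/(πD²) = 1.050 m/s; V²/2g = 0.05623 m
Re = 6.16×10^5, ε/D = 1.09×10^-4 → f = 0.01405 (Haaland)
Major: h_f = f(L/D)·V²/2g = 0.01405·2458·0.05623 = 1.941 m
Minor: ΣK = 7.22; h_m = ΣK·V²/2g = 0.4060 m
Total H_L = 1.941 + 0.4060 = 2.347 m

H_L ≈ 2.35 m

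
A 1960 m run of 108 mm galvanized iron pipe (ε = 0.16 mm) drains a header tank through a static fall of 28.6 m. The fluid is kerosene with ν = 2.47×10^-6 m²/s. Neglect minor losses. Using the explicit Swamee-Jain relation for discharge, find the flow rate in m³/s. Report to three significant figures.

Q ≈ 0.0101 m³/s

Swamee-Jain (Type II): Q = -0.965·√(gD⁵h_f/L)·ln[ε/(3.7D) + √(3.17ν²L/(gD³h_f))]
√(gD⁵h_f/L) = √(9.81·0.108⁵·28.6/1960) = 0.001450
ε/(3.7D) = 4.00×10^-4; √(3.17ν²L/(gD³h_f)) = 3.27×10^-4
Q = -0.965·0.001450·ln(7.279×10^-4) = 0.01011 m³/s
Check: V = 1.10 m/s, Re = 4.83×10^4, f = 0.02560, h_f = 28.9 m ≈ 28.6 m ✓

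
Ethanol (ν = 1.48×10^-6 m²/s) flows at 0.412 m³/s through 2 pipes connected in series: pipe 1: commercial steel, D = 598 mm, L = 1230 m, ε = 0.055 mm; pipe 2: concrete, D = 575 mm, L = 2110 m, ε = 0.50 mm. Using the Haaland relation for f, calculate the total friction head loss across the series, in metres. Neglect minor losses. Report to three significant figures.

Pipe 1: V = 1.467 m/s, Re = 5.93×10^5, ε/D = 9.20×10^-5, f = 0.01390, h_1 = f(L/D)V²/2g = 3.135 m
Pipe 2: V = 1.587 m/s, Re = 6.16×10^5, ε/D = 8.70×10^-4, f = 0.01949, h_2 = f(L/D)V²/2g = 9.178 m
Series → Q common, losses add: H = Σh = 12.31 m

H ≈ 12.3 m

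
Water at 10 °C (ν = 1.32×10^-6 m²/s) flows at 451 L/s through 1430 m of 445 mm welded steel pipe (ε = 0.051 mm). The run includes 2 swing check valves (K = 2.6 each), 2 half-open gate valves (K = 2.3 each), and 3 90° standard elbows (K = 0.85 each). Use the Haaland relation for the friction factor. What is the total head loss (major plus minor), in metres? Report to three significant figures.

H_L ≈ 24.0 m

V = 4Q/(πD²) = 2.900 m/s; V²/2g = 0.4286 m
Re = 9.78×10^5, ε/D = 1.15×10^-4 → f = 0.01356 (Haaland)
Major: h_f = f(L/D)·V²/2g = 0.01356·3213·0.4286 = 18.67 m
Minor: ΣK = 12.3; h_m = ΣK·V²/2g = 5.293 m
Total H_L = 18.67 + 5.293 = 23.97 m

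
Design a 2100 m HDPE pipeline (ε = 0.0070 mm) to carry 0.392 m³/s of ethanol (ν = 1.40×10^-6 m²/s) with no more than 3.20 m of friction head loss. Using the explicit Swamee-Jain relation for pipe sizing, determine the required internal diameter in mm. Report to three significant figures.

D ≈ 650 mm

Swamee-Jain (Type III): D = 0.66·[ε^1.25·(LQ²/(gh_f))^4.75 + ν·Q^9.4·(L/(gh_f))^5.2]^0.04
LQ²/(gh_f) = 10.28; L/(gh_f) = 66.90
Term 1 = ε^1.25·(…)^4.75 = 0.0231; Term 2 = ν·Q^9.4·(…)^5.2 = 0.653
D = 0.66·(0.0231 + 0.653)^0.04 = 0.6498 m = 650 mm
Check: V = 1.18 m/s, Re = 5.49×10^5, f = 0.01306, h_f = 3.01 m ≈ 3.20 m ✓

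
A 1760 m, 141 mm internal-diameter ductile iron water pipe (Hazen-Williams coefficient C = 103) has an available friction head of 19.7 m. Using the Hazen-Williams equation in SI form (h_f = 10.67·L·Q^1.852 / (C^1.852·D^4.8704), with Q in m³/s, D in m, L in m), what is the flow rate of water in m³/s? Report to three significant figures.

Rearranging: Q = [h_f·C^1.852·D^4.8704 / (10.67·L)]^(1/1.852)
Q = [19.7·103^1.852·0.141^4.8704 / (10.67·1760)]^0.540 = 0.01468 m³/s

Q ≈ 0.0147 m³/s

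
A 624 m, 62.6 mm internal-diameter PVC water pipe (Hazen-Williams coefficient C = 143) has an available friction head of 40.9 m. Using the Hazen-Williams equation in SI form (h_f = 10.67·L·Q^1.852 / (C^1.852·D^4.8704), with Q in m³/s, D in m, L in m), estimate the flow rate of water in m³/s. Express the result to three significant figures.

Rearranging: Q = [h_f·C^1.852·D^4.8704 / (10.67·L)]^(1/1.852)
Q = [40.9·143^1.852·0.0626^4.8704 / (10.67·624)]^0.540 = 0.006257 m³/s

Q ≈ 0.00626 m³/s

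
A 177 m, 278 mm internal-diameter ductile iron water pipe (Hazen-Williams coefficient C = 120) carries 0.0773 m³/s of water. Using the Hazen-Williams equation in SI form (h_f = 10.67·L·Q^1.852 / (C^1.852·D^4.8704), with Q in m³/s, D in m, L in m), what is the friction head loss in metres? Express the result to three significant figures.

h_f = 10.67·177·0.0773^1.852 / (120^1.852·0.278^4.8704) = 1.186 m

h_f ≈ 1.19 m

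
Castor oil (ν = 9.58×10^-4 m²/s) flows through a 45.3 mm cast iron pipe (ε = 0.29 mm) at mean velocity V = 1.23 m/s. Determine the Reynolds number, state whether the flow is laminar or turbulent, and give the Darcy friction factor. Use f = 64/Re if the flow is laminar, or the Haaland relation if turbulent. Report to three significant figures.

Re = VD/ν = 1.230·0.0453/9.58×10^-4 = 58.2
Re < 2300 → laminar → f = 64/Re = 1.100

Re ≈ 58.2; laminar; f = 64/Re ≈ 1.10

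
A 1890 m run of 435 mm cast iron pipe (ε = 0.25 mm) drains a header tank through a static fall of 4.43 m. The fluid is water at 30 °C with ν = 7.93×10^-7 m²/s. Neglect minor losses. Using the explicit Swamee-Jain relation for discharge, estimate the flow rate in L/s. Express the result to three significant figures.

Q ≈ 157 L/s

Swamee-Jain (Type II): Q = -0.965·√(gD⁵h_f/L)·ln[ε/(3.7D) + √(3.17ν²L/(gD³h_f))]
√(gD⁵h_f/L) = √(9.81·0.435⁵·4.43/1890) = 0.01892
ε/(3.7D) = 1.55×10^-4; √(3.17ν²L/(gD³h_f)) = 3.25×10^-5
Q = -0.965·0.01892·ln(1.878×10^-4) = 0.1567 m³/s
Check: V = 1.05 m/s, Re = 5.78×10^5, f = 0.01811, h_f = 4.46 m ≈ 4.43 m ✓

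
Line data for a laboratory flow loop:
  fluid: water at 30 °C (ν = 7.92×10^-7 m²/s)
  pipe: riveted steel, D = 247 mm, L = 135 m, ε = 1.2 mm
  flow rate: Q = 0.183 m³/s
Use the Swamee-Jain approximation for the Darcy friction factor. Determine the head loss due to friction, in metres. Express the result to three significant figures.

h_f ≈ 12.3 m

V = 4Q/(πD²) = 4·0.183/(π·0.247²) = 3.819 m/s
Re = VD/ν = 3.819·0.247/7.92×10^-7 = 1.19×10^6 → turbulent
ε/D = 1.2/247 = 0.00486
Swamee-Jain: f = 0.03024
h_f = f(L/D)V²/(2g) = 0.03024·(135/0.247)·3.819²/(2·9.81) = 12.29 m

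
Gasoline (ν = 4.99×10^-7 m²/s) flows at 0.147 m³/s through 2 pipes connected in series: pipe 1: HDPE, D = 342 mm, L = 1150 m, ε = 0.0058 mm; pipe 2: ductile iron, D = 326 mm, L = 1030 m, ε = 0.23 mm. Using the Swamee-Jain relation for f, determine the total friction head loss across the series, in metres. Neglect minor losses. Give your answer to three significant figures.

H ≈ 14.4 m

Pipe 1: V = 1.600 m/s, Re = 1.10×10^6, ε/D = 1.70×10^-5, f = 0.01186, h_1 = f(L/D)V²/2g = 5.204 m
Pipe 2: V = 1.761 m/s, Re = 1.15×10^6, ε/D = 7.06×10^-4, f = 0.01850, h_2 = f(L/D)V²/2g = 9.240 m
Series → Q common, losses add: H = Σh = 14.44 m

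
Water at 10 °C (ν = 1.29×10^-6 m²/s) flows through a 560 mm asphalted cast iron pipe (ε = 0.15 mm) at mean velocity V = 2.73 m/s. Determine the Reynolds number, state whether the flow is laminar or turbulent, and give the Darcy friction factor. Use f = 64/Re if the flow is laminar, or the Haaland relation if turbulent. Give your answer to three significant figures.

Re = VD/ν = 2.730·0.560/1.29×10^-6 = 1.19×10^6
Re > 4000 → turbulent; ε/D = 2.68×10^-4
Haaland: f = 0.01520

Re ≈ 1.19×10^6; turbulent; f ≈ 0.0152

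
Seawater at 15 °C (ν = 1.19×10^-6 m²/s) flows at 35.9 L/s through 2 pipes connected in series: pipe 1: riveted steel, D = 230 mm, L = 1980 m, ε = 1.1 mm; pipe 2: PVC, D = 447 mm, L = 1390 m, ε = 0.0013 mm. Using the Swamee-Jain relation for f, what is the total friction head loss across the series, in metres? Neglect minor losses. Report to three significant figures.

Pipe 1: V = 0.8641 m/s, Re = 1.67×10^5, ε/D = 0.00478, f = 0.03074, h_1 = f(L/D)V²/2g = 10.07 m
Pipe 2: V = 0.2288 m/s, Re = 8.59×10^4, ε/D = 2.91×10^-6, f = 0.01846, h_2 = f(L/D)V²/2g = 0.1531 m
Series → Q common, losses add: H = Σh = 10.22 m

H ≈ 10.2 m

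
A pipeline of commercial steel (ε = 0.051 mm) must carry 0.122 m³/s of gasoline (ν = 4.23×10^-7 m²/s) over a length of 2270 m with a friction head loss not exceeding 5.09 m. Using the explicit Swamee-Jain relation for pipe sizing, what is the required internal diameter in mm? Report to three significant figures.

Swamee-Jain (Type III): D = 0.66·[ε^1.25·(LQ²/(gh_f))^4.75 + ν·Q^9.4·(L/(gh_f))^5.2]^0.04
LQ²/(gh_f) = 0.6766; L/(gh_f) = 45.46
Term 1 = ε^1.25·(…)^4.75 = 6.74×10^-7; Term 2 = ν·Q^9.4·(…)^5.2 = 4.55×10^-7
D = 0.66·(6.74×10^-7 + 4.55×10^-7)^0.04 = 0.3816 m = 382 mm
Check: V = 1.07 m/s, Re = 9.62×10^5, f = 0.01402, h_f = 4.83 m ≈ 5.09 m ✓

D ≈ 382 mm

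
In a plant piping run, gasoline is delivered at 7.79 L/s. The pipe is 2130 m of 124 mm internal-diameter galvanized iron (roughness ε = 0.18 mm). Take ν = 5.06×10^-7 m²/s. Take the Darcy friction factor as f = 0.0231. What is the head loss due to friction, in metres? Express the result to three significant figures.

V = 4Q/(πD²) = 4·0.00779/(π·0.124²) = 0.6451 m/s
h_f = f(L/D)V²/(2g) = 0.02310·(2130/0.124)·0.6451²/(2·9.81) = 8.415 m

h_f ≈ 8.42 m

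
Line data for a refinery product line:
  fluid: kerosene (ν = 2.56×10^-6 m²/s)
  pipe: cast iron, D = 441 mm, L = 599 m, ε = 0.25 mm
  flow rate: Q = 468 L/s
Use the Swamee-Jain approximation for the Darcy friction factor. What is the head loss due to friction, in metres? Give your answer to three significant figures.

h_f ≈ 11.8 m

V = 4Q/(πD²) = 4·0.468/(π·0.441²) = 3.064 m/s
Re = VD/ν = 3.064·0.441/2.56×10^-6 = 5.28×10^5 → turbulent
ε/D = 0.25/441 = 5.67×10^-4
Swamee-Jain: f = 0.01814
h_f = f(L/D)V²/(2g) = 0.01814·(599/0.441)·3.064²/(2·9.81) = 11.79 m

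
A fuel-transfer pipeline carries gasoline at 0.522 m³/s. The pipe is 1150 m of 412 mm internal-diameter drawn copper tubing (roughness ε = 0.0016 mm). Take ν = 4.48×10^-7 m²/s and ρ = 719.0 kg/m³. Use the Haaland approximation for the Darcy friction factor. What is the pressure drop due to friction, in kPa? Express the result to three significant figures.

V = 4Q/(πD²) = 4·0.522/(π·0.412²) = 3.915 m/s
Re = VD/ν = 3.915·0.412/4.48×10^-7 = 3.60×10^6 → turbulent
ε/D = 0.0016/412 = 3.88×10^-6
Haaland: f = 0.009607
h_f = f(L/D)V²/(2g) = 0.009607·(1150/0.412)·3.915²/(2·9.81) = 20.95 m
Δp = ρg·h_f = 719.0·9.81·20.95 = 147.8 kPa

Δp ≈ 148 kPa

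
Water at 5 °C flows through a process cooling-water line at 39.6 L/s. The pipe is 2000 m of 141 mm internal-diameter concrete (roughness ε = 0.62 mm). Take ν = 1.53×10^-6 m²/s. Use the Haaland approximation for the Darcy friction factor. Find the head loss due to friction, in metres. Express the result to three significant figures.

V = 4Q/(πD²) = 4·0.0396/(π·0.141²) = 2.536 m/s
Re = VD/ν = 2.536·0.141/1.53×10^-6 = 2.34×10^5 → turbulent
ε/D = 0.62/141 = 0.00440
Haaland: f = 0.02968
h_f = f(L/D)V²/(2g) = 0.02968·(2000/0.141)·2.536²/(2·9.81) = 138.0 m

h_f ≈ 138 m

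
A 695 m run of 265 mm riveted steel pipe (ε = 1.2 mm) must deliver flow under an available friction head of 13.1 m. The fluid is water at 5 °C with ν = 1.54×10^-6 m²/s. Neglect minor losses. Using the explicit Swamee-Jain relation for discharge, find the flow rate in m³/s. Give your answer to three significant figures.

Q ≈ 0.100 m³/s

Swamee-Jain (Type II): Q = -0.965·√(gD⁵h_f/L)·ln[ε/(3.7D) + √(3.17ν²L/(gD³h_f))]
√(gD⁵h_f/L) = √(9.81·0.265⁵·13.1/695) = 0.01555
ε/(3.7D) = 0.00122; √(3.17ν²L/(gD³h_f)) = 4.67×10^-5
Q = -0.965·0.01555·ln(0.001271) = 0.1000 m³/s
Check: V = 1.81 m/s, Re = 3.12×10^5, f = 0.02994, h_f = 13.2 m ≈ 13.1 m ✓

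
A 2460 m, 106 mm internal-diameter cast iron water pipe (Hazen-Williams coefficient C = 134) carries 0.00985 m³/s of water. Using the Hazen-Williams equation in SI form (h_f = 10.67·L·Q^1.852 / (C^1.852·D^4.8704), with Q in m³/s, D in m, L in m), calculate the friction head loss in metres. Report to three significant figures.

h_f ≈ 32.4 m

h_f = 10.67·2460·0.00985^1.852 / (134^1.852·0.106^4.8704) = 32.41 m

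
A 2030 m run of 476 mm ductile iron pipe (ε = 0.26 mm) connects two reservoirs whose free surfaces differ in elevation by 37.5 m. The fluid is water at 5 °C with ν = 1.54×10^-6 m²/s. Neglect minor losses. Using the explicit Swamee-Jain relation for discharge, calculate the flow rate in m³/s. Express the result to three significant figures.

Swamee-Jain (Type II): Q = -0.965·√(gD⁵h_f/L)·ln[ε/(3.7D) + √(3.17ν²L/(gD³h_f))]
√(gD⁵h_f/L) = √(9.81·0.476⁵·37.5/2030) = 0.06655
ε/(3.7D) = 1.48×10^-4; √(3.17ν²L/(gD³h_f)) = 1.96×10^-5
Q = -0.965·0.06655·ln(1.672×10^-4) = 0.5584 m³/s
Check: V = 3.14 m/s, Re = 9.70×10^5, f = 0.01762, h_f = 37.7 m ≈ 37.5 m ✓

Q ≈ 0.558 m³/s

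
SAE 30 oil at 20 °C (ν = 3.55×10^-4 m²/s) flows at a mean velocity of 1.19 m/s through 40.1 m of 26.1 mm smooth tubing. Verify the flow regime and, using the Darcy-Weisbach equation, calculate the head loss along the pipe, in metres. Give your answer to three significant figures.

h_f ≈ 81.1 m

Re = VD/ν = 1.19·0.02610/3.55×10^-4 = 87.5 → laminar (Re < 2300)
f = 64/Re = 0.7315
h_f = f(L/D)V²/(2g) = 0.7315·(40.1/0.02610)·1.19²/(2·9.81) = 81.12 m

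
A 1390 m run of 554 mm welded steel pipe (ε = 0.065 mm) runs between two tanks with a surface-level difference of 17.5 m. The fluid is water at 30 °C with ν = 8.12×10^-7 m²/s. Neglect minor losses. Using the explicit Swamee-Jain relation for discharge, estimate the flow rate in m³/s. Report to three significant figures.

Q ≈ 0.781 m³/s

Swamee-Jain (Type II): Q = -0.965·√(gD⁵h_f/L)·ln[ε/(3.7D) + √(3.17ν²L/(gD³h_f))]
√(gD⁵h_f/L) = √(9.81·0.554⁵·17.5/1390) = 0.08028
ε/(3.7D) = 3.17×10^-5; √(3.17ν²L/(gD³h_f)) = 9.98×10^-6
Q = -0.965·0.08028·ln(4.169×10^-5) = 0.7813 m³/s
Check: V = 3.24 m/s, Re = 2.21×10^6, f = 0.01311, h_f = 17.6 m ≈ 17.5 m ✓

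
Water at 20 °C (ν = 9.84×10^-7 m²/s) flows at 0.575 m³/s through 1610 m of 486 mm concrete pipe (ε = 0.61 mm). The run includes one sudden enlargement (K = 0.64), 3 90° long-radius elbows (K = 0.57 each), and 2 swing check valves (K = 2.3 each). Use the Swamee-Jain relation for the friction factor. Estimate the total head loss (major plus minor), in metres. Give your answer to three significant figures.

V = 4Q/(πD²) = 3.100 m/s; V²/2g = 0.4897 m
Re = 1.53×10^6, ε/D = 0.00126 → f = 0.02100 (Swamee-Jain)
Major: h_f = f(L/D)·V²/2g = 0.02100·3313·0.4897 = 34.07 m
Minor: ΣK = 6.95; h_m = ΣK·V²/2g = 3.403 m
Total H_L = 34.07 + 3.403 = 37.48 m

H_L ≈ 37.5 m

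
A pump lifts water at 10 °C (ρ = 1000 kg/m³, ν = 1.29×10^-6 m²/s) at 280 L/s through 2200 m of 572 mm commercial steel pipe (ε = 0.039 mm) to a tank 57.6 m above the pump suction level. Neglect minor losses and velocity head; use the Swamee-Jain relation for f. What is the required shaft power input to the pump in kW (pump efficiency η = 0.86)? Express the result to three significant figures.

P_shaft ≈ 194 kW

V = 4Q/(πD²) = 1.090 m/s; Re = 4.83×10^5; ε/D = 6.82×10^-5; f = 0.01414
h_f = f(L/D)V²/2g = 3.291 m
Total head H = z + h_f = 57.6 + 3.291 = 60.89 m
P_hyd = ρgQH = 1000·9.81·0.280·60.89 = 167.3 kW
P_shaft = P_hyd/η = 167.3/0.86 = 194.5 kW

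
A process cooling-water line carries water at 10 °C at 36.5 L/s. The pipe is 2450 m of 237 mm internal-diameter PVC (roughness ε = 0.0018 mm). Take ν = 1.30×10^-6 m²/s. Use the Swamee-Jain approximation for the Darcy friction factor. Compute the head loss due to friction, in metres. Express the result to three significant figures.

V = 4Q/(πD²) = 4·0.0365/(π·0.237²) = 0.8274 m/s
Re = VD/ν = 0.8274·0.237/1.30×10^-6 = 1.51×10^5 → turbulent
ε/D = 0.0018/237 = 7.59×10^-6
Swamee-Jain: f = 0.01648
h_f = f(L/D)V²/(2g) = 0.01648·(2450/0.237)·0.8274²/(2·9.81) = 5.945 m

h_f ≈ 5.94 m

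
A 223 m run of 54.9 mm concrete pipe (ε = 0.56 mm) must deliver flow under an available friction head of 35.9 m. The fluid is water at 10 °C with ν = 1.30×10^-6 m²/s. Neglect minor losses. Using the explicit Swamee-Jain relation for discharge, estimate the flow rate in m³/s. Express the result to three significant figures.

Swamee-Jain (Type II): Q = -0.965·√(gD⁵h_f/L)·ln[ε/(3.7D) + √(3.17ν²L/(gD³h_f))]
√(gD⁵h_f/L) = √(9.81·0.0549⁵·35.9/223) = 8.875×10^-4
ε/(3.7D) = 0.00276; √(3.17ν²L/(gD³h_f)) = 1.43×10^-4
Q = -0.965·8.875×10^-4·ln(0.002900) = 0.005004 m³/s
Check: V = 2.11 m/s, Re = 8.93×10^4, f = 0.03909, h_f = 36.2 m ≈ 35.9 m ✓

Q ≈ 0.00500 m³/s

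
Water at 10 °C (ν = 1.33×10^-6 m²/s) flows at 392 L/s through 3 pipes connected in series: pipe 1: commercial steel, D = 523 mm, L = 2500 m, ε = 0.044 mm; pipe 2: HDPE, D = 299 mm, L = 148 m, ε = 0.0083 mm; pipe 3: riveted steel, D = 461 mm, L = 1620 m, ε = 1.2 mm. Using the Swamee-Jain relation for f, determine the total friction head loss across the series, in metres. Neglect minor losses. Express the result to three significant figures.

Pipe 1: V = 1.825 m/s, Re = 7.18×10^5, ε/D = 8.41×10^-5, f = 0.01370, h_1 = f(L/D)V²/2g = 11.12 m
Pipe 2: V = 5.583 m/s, Re = 1.26×10^6, ε/D = 2.78×10^-5, f = 0.01190, h_2 = f(L/D)V²/2g = 9.360 m
Pipe 3: V = 2.349 m/s, Re = 8.14×10^5, ε/D = 0.00260, f = 0.02542, h_3 = f(L/D)V²/2g = 25.11 m
Series → Q common, losses add: H = Σh = 45.59 m

H ≈ 45.6 m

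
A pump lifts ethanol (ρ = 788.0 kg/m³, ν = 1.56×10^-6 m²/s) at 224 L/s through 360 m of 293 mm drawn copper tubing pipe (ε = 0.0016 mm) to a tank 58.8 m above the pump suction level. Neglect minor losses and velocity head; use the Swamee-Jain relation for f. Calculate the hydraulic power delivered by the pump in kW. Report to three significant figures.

P_hyd ≈ 117 kW

V = 4Q/(πD²) = 3.322 m/s; Re = 6.24×10^5; ε/D = 5.46×10^-6; f = 0.01269
h_f = f(L/D)V²/2g = 8.770 m
Total head H = z + h_f = 58.8 + 8.770 = 67.57 m
P_hyd = ρgQH = 788.0·9.81·0.224·67.57 = 117.0 kW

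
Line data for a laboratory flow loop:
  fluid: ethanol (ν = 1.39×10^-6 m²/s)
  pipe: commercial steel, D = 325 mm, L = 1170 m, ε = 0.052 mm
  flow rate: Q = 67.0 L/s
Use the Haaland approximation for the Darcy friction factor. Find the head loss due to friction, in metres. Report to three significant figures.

V = 4Q/(πD²) = 4·0.0670/(π·0.325²) = 0.8076 m/s
Re = VD/ν = 0.8076·0.325/1.39×10^-6 = 1.89×10^5 → turbulent
ε/D = 0.052/325 = 1.60×10^-4
Haaland: f = 0.01674
h_f = f(L/D)V²/(2g) = 0.01674·(1170/0.325)·0.8076²/(2·9.81) = 2.004 m

h_f ≈ 2.00 m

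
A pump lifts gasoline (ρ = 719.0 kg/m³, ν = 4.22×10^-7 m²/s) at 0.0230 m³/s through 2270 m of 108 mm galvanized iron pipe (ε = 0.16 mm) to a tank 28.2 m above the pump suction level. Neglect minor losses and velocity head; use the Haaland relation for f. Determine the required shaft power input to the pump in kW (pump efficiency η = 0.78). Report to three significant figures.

P_shaft ≈ 36.8 kW

V = 4Q/(πD²) = 2.511 m/s; Re = 6.43×10^5; ε/D = 0.00148; f = 0.02201
h_f = f(L/D)V²/2g = 148.6 m
Total head H = z + h_f = 28.2 + 148.6 = 176.8 m
P_hyd = ρgQH = 719.0·9.81·0.0230·176.8 = 28.69 kW
P_shaft = P_hyd/η = 28.69/0.78 = 36.78 kW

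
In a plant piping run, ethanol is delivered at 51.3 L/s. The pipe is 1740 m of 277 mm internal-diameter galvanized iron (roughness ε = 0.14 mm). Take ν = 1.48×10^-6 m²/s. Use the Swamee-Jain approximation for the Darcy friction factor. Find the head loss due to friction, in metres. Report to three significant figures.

h_f ≈ 4.50 m

V = 4Q/(πD²) = 4·0.0513/(π·0.277²) = 0.8513 m/s
Re = VD/ν = 0.8513·0.277/1.48×10^-6 = 1.59×10^5 → turbulent
ε/D = 0.14/277 = 5.05×10^-4
Swamee-Jain: f = 0.01938
h_f = f(L/D)V²/(2g) = 0.01938·(1740/0.277)·0.8513²/(2·9.81) = 4.496 m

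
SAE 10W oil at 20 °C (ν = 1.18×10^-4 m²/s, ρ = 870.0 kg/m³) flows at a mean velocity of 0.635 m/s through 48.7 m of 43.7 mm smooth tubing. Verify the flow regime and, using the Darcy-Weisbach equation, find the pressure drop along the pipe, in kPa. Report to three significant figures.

Δp ≈ 53.2 kPa

Re = VD/ν = 0.635·0.04370/1.18×10^-4 = 235 → laminar (Re < 2300)
f = 64/Re = 0.2721
h_f = f(L/D)V²/(2g) = 0.2721·(48.7/0.04370)·0.635²/(2·9.81) = 6.233 m
Δp = ρg·h_f = 870.0·9.81·6.233 = 53.20 kPa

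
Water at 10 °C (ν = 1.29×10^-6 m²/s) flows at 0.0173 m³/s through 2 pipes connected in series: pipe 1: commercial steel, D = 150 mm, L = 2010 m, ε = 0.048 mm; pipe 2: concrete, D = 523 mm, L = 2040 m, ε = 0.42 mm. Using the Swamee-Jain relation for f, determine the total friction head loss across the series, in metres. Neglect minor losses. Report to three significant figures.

H ≈ 12.6 m

Pipe 1: V = 0.9790 m/s, Re = 1.14×10^5, ε/D = 3.20×10^-4, f = 0.01923, h_1 = f(L/D)V²/2g = 12.59 m
Pipe 2: V = 0.08053 m/s, Re = 3.26×10^4, ε/D = 8.03×10^-4, f = 0.02526, h_2 = f(L/D)V²/2g = 0.03256 m
Series → Q common, losses add: H = Σh = 12.62 m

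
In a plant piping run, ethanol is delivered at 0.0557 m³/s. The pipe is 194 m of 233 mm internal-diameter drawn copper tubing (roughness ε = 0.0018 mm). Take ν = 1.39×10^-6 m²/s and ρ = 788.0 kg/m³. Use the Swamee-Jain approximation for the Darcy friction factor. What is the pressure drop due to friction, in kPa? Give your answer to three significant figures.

V = 4Q/(πD²) = 4·0.0557/(π·0.233²) = 1.306 m/s
Re = VD/ν = 1.306·0.233/1.39×10^-6 = 2.19×10^5 → turbulent
ε/D = 0.0018/233 = 7.73×10^-6
Swamee-Jain: f = 0.01534
h_f = f(L/D)V²/(2g) = 0.01534·(194/0.233)·1.306²/(2·9.81) = 1.111 m
Δp = ρg·h_f = 788.0·9.81·1.111 = 8.586 kPa

Δp ≈ 8.59 kPa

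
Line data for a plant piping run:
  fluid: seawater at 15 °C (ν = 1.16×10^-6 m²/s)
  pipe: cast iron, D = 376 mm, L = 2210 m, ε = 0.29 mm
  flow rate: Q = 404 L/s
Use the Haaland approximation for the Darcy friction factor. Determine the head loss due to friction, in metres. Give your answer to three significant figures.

V = 4Q/(πD²) = 4·0.404/(π·0.376²) = 3.638 m/s
Re = VD/ν = 3.638·0.376/1.16×10^-6 = 1.18×10^6 → turbulent
ε/D = 0.29/376 = 7.71×10^-4
Haaland: f = 0.01876
h_f = f(L/D)V²/(2g) = 0.01876·(2210/0.376)·3.638²/(2·9.81) = 74.40 m

h_f ≈ 74.4 m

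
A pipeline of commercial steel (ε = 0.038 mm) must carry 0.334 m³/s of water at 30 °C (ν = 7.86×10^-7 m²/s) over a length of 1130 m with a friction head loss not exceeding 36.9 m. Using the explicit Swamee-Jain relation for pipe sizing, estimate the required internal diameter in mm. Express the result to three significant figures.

D ≈ 330 mm

Swamee-Jain (Type III): D = 0.66·[ε^1.25·(LQ²/(gh_f))^4.75 + ν·Q^9.4·(L/(gh_f))^5.2]^0.04
LQ²/(gh_f) = 0.3482; L/(gh_f) = 3.122
Term 1 = ε^1.25·(…)^4.75 = 1.99×10^-8; Term 2 = ν·Q^9.4·(…)^5.2 = 9.76×10^-9
D = 0.66·(1.99×10^-8 + 9.76×10^-9)^0.04 = 0.3299 m = 330 mm
Check: V = 3.91 m/s, Re = 1.64×10^6, f = 0.01328, h_f = 35.4 m ≈ 36.9 m ✓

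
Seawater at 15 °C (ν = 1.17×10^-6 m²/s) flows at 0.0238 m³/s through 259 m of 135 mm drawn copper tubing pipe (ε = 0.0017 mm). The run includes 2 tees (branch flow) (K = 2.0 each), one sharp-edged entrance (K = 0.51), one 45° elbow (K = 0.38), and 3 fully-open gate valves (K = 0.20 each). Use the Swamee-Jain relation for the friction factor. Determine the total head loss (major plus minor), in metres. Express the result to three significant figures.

V = 4Q/(πD²) = 1.663 m/s; V²/2g = 0.1409 m
Re = 1.92×10^5, ε/D = 1.26×10^-5 → f = 0.01577 (Swamee-Jain)
Major: h_f = f(L/D)·V²/2g = 0.01577·1919·0.1409 = 4.264 m
Minor: ΣK = 5.49; h_m = ΣK·V²/2g = 0.7736 m
Total H_L = 4.264 + 0.7736 = 5.037 m

H_L ≈ 5.04 m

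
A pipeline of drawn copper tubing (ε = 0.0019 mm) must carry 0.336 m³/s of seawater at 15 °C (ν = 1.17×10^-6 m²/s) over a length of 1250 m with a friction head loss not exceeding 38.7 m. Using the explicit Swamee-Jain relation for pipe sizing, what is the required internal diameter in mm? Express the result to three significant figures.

D ≈ 325 mm

Swamee-Jain (Type III): D = 0.66·[ε^1.25·(LQ²/(gh_f))^4.75 + ν·Q^9.4·(L/(gh_f))^5.2]^0.04
LQ²/(gh_f) = 0.3717; L/(gh_f) = 3.293
Term 1 = ε^1.25·(…)^4.75 = 6.41×10^-10; Term 2 = ν·Q^9.4·(…)^5.2 = 2.03×10^-8
D = 0.66·(6.41×10^-10 + 2.03×10^-8)^0.04 = 0.3254 m = 325 mm
Check: V = 4.04 m/s, Re = 1.12×10^6, f = 0.01154, h_f = 36.9 m ≈ 38.7 m ✓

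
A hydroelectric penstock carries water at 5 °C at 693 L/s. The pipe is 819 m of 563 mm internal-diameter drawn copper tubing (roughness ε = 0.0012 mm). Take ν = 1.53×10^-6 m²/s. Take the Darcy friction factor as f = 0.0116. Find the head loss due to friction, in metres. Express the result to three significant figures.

h_f ≈ 6.66 m

V = 4Q/(πD²) = 4·0.693/(π·0.563²) = 2.784 m/s
h_f = f(L/D)V²/(2g) = 0.01160·(819/0.563)·2.784²/(2·9.81) = 6.665 m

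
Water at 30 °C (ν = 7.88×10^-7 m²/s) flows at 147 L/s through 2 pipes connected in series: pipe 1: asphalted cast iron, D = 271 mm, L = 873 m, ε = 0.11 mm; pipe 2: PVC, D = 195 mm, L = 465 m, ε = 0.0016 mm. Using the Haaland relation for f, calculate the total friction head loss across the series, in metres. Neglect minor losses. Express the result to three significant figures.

Pipe 1: V = 2.549 m/s, Re = 8.76×10^5, ε/D = 4.06×10^-4, f = 0.01656, h_1 = f(L/D)V²/2g = 17.65 m
Pipe 2: V = 4.922 m/s, Re = 1.22×10^6, ε/D = 8.21×10^-6, f = 0.01138, h_2 = f(L/D)V²/2g = 33.51 m
Series → Q common, losses add: H = Σh = 51.16 m

H ≈ 51.2 m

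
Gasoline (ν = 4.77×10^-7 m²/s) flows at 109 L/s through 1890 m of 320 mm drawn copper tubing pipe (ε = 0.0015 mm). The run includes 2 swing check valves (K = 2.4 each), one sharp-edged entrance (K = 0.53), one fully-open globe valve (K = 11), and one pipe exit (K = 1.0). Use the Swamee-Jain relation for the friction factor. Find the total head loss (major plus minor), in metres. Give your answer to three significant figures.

V = 4Q/(πD²) = 1.355 m/s; V²/2g = 0.09362 m
Re = 9.09×10^5, ε/D = 4.69×10^-6 → f = 0.01191 (Swamee-Jain)
Major: h_f = f(L/D)·V²/2g = 0.01191·5906·0.09362 = 6.583 m
Minor: ΣK = 17.3; h_m = ΣK·V²/2g = 1.622 m
Total H_L = 6.583 + 1.622 = 8.206 m

H_L ≈ 8.21 m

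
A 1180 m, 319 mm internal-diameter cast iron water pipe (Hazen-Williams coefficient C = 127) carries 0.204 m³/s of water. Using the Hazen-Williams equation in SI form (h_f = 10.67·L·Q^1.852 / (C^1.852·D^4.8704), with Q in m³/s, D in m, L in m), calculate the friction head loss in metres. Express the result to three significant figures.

h_f ≈ 22.0 m

h_f = 10.67·1180·0.204^1.852 / (127^1.852·0.319^4.8704) = 21.98 m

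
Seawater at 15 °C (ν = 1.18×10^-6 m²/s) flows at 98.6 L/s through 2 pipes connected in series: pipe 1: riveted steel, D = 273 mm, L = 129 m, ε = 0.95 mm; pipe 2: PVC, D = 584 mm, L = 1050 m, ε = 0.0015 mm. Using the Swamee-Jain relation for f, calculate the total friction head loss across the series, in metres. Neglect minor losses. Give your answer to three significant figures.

H ≈ 2.09 m

Pipe 1: V = 1.684 m/s, Re = 3.90×10^5, ε/D = 0.00348, f = 0.02773, h_1 = f(L/D)V²/2g = 1.895 m
Pipe 2: V = 0.3681 m/s, Re = 1.82×10^5, ε/D = 2.57×10^-6, f = 0.01584, h_2 = f(L/D)V²/2g = 0.1967 m
Series → Q common, losses add: H = Σh = 2.092 m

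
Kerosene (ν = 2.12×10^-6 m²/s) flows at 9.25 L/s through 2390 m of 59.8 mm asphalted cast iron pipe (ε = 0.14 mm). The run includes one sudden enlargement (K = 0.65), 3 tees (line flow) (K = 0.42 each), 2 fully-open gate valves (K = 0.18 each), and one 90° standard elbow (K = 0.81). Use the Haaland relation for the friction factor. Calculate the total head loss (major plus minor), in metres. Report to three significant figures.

H_L ≈ 575 m

V = 4Q/(πD²) = 3.293 m/s; V²/2g = 0.5528 m
Re = 9.29×10^4, ε/D = 0.00234 → f = 0.02595 (Haaland)
Major: h_f = f(L/D)·V²/2g = 0.02595·39967·0.5528 = 573.3 m
Minor: ΣK = 3.08; h_m = ΣK·V²/2g = 1.703 m
Total H_L = 573.3 + 1.703 = 575.0 m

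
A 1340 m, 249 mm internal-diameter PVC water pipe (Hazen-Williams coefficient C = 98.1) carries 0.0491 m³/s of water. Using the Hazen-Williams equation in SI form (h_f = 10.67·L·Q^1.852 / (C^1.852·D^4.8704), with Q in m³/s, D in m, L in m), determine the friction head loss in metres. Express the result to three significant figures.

h_f = 10.67·1340·0.0491^1.852 / (98.1^1.852·0.249^4.8704) = 9.623 m

h_f ≈ 9.62 m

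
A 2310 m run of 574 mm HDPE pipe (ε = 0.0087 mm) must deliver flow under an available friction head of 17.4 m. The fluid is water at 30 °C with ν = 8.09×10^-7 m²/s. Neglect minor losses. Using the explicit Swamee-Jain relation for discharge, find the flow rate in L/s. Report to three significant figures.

Q ≈ 722 L/s

Swamee-Jain (Type II): Q = -0.965·√(gD⁵h_f/L)·ln[ε/(3.7D) + √(3.17ν²L/(gD³h_f))]
√(gD⁵h_f/L) = √(9.81·0.574⁵·17.4/2310) = 0.06786
ε/(3.7D) = 4.10×10^-6; √(3.17ν²L/(gD³h_f)) = 1.22×10^-5
Q = -0.965·0.06786·ln(1.628×10^-5) = 0.7220 m³/s
Check: V = 2.79 m/s, Re = 1.98×10^6, f = 0.01092, h_f = 17.4 m ≈ 17.4 m ✓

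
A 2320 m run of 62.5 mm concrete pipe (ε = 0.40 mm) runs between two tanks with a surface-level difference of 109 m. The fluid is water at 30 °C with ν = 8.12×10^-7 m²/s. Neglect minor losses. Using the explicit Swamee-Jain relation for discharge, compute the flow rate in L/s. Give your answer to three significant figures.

Q ≈ 4.02 L/s

Swamee-Jain (Type II): Q = -0.965·√(gD⁵h_f/L)·ln[ε/(3.7D) + √(3.17ν²L/(gD³h_f))]
√(gD⁵h_f/L) = √(9.81·0.0625⁵·109/2320) = 6.630×10^-4
ε/(3.7D) = 0.00173; √(3.17ν²L/(gD³h_f)) = 1.36×10^-4
Q = -0.965·6.630×10^-4·ln(0.001866) = 0.004020 m³/s
Check: V = 1.31 m/s, Re = 1.01×10^5, f = 0.03382, h_f = 110 m ≈ 109 m ✓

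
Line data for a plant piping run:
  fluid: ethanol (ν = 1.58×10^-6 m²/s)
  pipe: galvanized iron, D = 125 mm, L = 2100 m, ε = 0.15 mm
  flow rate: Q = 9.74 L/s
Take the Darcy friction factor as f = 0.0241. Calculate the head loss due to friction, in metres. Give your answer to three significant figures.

V = 4Q/(πD²) = 4·0.00974/(π·0.125²) = 0.7937 m/s
h_f = f(L/D)V²/(2g) = 0.02410·(2100/0.125)·0.7937²/(2·9.81) = 13.00 m

h_f ≈ 13.0 m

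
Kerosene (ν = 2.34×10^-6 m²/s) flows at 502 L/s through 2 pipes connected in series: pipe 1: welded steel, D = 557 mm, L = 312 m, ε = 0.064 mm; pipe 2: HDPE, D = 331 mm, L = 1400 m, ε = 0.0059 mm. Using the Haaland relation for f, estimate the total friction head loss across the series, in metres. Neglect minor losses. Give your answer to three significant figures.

H ≈ 91.7 m

Pipe 1: V = 2.060 m/s, Re = 4.90×10^5, ε/D = 1.15×10^-4, f = 0.01446, h_1 = f(L/D)V²/2g = 1.752 m
Pipe 2: V = 5.834 m/s, Re = 8.25×10^5, ε/D = 1.78×10^-5, f = 0.01226, h_2 = f(L/D)V²/2g = 89.96 m
Series → Q common, losses add: H = Σh = 91.72 m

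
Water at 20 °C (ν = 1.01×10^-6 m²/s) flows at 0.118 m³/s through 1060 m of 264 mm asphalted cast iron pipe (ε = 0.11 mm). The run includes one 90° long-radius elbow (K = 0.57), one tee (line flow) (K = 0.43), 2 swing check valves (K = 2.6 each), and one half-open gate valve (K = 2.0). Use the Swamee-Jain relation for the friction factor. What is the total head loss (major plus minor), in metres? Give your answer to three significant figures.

H_L ≈ 18.2 m

V = 4Q/(πD²) = 2.156 m/s; V²/2g = 0.2368 m
Re = 5.63×10^5, ε/D = 4.17×10^-4 → f = 0.01712 (Swamee-Jain)
Major: h_f = f(L/D)·V²/2g = 0.01712·4015·0.2368 = 16.28 m
Minor: ΣK = 8.20; h_m = ΣK·V²/2g = 1.942 m
Total H_L = 16.28 + 1.942 = 18.22 m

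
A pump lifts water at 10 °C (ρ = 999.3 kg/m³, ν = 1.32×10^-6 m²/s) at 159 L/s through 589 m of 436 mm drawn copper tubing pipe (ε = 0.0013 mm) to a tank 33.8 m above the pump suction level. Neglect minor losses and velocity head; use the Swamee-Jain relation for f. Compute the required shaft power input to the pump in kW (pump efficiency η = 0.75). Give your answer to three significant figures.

P_shaft ≈ 72.5 kW

V = 4Q/(πD²) = 1.065 m/s; Re = 3.52×10^5; ε/D = 2.98×10^-6; f = 0.01399
h_f = f(L/D)V²/2g = 1.093 m
Total head H = z + h_f = 33.8 + 1.093 = 34.89 m
P_hyd = ρgQH = 999.3·9.81·0.159·34.89 = 54.39 kW
P_shaft = P_hyd/η = 54.39/0.75 = 72.52 kW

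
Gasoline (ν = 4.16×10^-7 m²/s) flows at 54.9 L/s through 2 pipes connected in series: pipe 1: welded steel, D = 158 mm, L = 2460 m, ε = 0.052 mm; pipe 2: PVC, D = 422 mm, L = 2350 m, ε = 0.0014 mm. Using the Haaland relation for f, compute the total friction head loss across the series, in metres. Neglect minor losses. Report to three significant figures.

H ≈ 99.1 m

Pipe 1: V = 2.800 m/s, Re = 1.06×10^6, ε/D = 3.29×10^-4, f = 0.01583, h_1 = f(L/D)V²/2g = 98.47 m
Pipe 2: V = 0.3925 m/s, Re = 3.98×10^5, ε/D = 3.32×10^-6, f = 0.01364, h_2 = f(L/D)V²/2g = 0.5966 m
Series → Q common, losses add: H = Σh = 99.07 m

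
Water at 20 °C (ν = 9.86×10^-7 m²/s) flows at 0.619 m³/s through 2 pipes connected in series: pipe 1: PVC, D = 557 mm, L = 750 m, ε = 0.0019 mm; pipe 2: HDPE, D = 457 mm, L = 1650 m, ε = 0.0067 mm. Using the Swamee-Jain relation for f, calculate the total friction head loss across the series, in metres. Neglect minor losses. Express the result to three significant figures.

Pipe 1: V = 2.540 m/s, Re = 1.44×10^6, ε/D = 3.41×10^-6, f = 0.01104, h_1 = f(L/D)V²/2g = 4.889 m
Pipe 2: V = 3.774 m/s, Re = 1.75×10^6, ε/D = 1.47×10^-5, f = 0.01108, h_2 = f(L/D)V²/2g = 29.04 m
Series → Q common, losses add: H = Σh = 33.93 m

H ≈ 33.9 m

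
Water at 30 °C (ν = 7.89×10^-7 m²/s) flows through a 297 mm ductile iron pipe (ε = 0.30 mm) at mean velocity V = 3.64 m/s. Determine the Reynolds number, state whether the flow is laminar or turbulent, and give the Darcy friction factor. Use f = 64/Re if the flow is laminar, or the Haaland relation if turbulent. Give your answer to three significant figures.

Re = VD/ν = 3.640·0.297/7.89×10^-7 = 1.37×10^6
Re > 4000 → turbulent; ε/D = 0.00101
Haaland: f = 0.01992

Re ≈ 1.37×10^6; turbulent; f ≈ 0.0199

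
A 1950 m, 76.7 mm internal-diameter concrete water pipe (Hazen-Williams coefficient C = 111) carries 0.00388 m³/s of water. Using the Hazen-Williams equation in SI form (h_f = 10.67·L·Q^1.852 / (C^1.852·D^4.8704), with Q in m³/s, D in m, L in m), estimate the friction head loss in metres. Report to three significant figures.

h_f = 10.67·1950·0.00388^1.852 / (111^1.852·0.0767^4.8704) = 31.35 m

h_f ≈ 31.4 m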